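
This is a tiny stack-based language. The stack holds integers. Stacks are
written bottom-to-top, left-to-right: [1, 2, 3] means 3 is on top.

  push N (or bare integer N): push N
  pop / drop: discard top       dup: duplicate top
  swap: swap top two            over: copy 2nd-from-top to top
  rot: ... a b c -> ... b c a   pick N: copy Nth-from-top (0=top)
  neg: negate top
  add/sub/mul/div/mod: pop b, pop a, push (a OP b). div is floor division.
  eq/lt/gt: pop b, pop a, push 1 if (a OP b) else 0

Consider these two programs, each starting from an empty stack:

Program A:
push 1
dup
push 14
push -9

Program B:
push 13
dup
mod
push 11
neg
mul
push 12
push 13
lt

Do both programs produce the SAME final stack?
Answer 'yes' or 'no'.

Answer: no

Derivation:
Program A trace:
  After 'push 1': [1]
  After 'dup': [1, 1]
  After 'push 14': [1, 1, 14]
  After 'push -9': [1, 1, 14, -9]
Program A final stack: [1, 1, 14, -9]

Program B trace:
  After 'push 13': [13]
  After 'dup': [13, 13]
  After 'mod': [0]
  After 'push 11': [0, 11]
  After 'neg': [0, -11]
  After 'mul': [0]
  After 'push 12': [0, 12]
  After 'push 13': [0, 12, 13]
  After 'lt': [0, 1]
Program B final stack: [0, 1]
Same: no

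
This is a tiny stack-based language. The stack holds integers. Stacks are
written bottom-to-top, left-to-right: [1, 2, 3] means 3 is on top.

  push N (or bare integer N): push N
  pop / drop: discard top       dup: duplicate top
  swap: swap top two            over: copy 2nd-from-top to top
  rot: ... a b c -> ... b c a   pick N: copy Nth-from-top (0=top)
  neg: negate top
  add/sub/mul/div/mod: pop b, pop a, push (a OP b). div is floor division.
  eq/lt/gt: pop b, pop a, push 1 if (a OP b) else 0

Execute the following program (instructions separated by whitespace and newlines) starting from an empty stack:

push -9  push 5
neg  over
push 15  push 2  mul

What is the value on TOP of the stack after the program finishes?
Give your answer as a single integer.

After 'push -9': [-9]
After 'push 5': [-9, 5]
After 'neg': [-9, -5]
After 'over': [-9, -5, -9]
After 'push 15': [-9, -5, -9, 15]
After 'push 2': [-9, -5, -9, 15, 2]
After 'mul': [-9, -5, -9, 30]

Answer: 30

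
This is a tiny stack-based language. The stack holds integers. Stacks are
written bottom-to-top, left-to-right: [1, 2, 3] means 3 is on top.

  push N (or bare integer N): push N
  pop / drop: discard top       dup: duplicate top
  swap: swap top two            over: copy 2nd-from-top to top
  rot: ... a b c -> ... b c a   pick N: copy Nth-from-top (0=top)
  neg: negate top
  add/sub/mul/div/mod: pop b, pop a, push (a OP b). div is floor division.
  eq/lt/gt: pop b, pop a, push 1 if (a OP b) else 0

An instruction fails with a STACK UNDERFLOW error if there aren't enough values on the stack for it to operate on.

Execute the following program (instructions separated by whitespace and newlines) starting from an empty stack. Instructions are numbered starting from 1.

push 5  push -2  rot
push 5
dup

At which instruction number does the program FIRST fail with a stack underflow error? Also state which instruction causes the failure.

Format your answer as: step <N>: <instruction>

Answer: step 3: rot

Derivation:
Step 1 ('push 5'): stack = [5], depth = 1
Step 2 ('push -2'): stack = [5, -2], depth = 2
Step 3 ('rot'): needs 3 value(s) but depth is 2 — STACK UNDERFLOW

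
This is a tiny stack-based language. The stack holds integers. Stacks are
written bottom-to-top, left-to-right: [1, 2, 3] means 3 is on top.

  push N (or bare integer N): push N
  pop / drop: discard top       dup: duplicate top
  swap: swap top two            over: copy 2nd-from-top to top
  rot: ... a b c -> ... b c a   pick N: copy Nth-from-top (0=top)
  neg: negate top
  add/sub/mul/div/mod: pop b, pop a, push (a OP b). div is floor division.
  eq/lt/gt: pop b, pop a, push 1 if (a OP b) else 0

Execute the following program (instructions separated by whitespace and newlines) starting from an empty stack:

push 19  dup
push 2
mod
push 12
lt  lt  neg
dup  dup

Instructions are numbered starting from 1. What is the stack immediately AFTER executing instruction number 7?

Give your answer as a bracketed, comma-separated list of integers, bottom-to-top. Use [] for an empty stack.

Step 1 ('push 19'): [19]
Step 2 ('dup'): [19, 19]
Step 3 ('push 2'): [19, 19, 2]
Step 4 ('mod'): [19, 1]
Step 5 ('push 12'): [19, 1, 12]
Step 6 ('lt'): [19, 1]
Step 7 ('lt'): [0]

Answer: [0]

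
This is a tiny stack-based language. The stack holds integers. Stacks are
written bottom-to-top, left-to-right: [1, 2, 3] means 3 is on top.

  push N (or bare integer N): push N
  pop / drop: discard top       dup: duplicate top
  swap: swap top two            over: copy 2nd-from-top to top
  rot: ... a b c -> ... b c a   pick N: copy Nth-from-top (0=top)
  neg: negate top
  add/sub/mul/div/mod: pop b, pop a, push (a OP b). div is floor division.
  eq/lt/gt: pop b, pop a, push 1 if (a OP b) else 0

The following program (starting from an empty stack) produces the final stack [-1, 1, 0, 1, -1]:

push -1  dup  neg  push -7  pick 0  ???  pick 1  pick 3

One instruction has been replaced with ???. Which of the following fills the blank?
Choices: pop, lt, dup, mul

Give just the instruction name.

Answer: lt

Derivation:
Stack before ???: [-1, 1, -7, -7]
Stack after ???:  [-1, 1, 0]
Checking each choice:
  pop: produces [-1, 1, -7, 1, -1]
  lt: MATCH
  dup: produces [-1, 1, -7, -7, -7, -7, -7]
  mul: produces [-1, 1, 49, 1, -1]


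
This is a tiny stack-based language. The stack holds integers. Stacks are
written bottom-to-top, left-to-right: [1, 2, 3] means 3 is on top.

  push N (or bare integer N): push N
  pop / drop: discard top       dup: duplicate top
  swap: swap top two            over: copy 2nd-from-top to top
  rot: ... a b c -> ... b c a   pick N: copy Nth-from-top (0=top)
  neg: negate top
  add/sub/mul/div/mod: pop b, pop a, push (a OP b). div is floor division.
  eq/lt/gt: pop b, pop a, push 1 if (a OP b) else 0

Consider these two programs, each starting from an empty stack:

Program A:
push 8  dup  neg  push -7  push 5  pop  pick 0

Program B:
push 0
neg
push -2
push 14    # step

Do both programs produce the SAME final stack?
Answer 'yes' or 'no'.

Answer: no

Derivation:
Program A trace:
  After 'push 8': [8]
  After 'dup': [8, 8]
  After 'neg': [8, -8]
  After 'push -7': [8, -8, -7]
  After 'push 5': [8, -8, -7, 5]
  After 'pop': [8, -8, -7]
  After 'pick 0': [8, -8, -7, -7]
Program A final stack: [8, -8, -7, -7]

Program B trace:
  After 'push 0': [0]
  After 'neg': [0]
  After 'push -2': [0, -2]
  After 'push 14': [0, -2, 14]
Program B final stack: [0, -2, 14]
Same: no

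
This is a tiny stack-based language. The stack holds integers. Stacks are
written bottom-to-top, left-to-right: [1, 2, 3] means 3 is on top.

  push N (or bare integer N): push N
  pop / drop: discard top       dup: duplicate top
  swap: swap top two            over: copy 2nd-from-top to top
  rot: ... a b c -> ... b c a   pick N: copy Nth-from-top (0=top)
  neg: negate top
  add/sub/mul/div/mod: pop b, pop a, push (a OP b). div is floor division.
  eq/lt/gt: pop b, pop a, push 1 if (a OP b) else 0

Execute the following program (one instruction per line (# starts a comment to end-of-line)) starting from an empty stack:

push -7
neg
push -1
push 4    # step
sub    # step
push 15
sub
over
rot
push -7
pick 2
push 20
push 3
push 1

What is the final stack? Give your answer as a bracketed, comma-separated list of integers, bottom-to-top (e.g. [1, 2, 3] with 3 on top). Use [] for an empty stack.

Answer: [-20, 7, 7, -7, 7, 20, 3, 1]

Derivation:
After 'push -7': [-7]
After 'neg': [7]
After 'push -1': [7, -1]
After 'push 4': [7, -1, 4]
After 'sub': [7, -5]
After 'push 15': [7, -5, 15]
After 'sub': [7, -20]
After 'over': [7, -20, 7]
After 'rot': [-20, 7, 7]
After 'push -7': [-20, 7, 7, -7]
After 'pick 2': [-20, 7, 7, -7, 7]
After 'push 20': [-20, 7, 7, -7, 7, 20]
After 'push 3': [-20, 7, 7, -7, 7, 20, 3]
After 'push 1': [-20, 7, 7, -7, 7, 20, 3, 1]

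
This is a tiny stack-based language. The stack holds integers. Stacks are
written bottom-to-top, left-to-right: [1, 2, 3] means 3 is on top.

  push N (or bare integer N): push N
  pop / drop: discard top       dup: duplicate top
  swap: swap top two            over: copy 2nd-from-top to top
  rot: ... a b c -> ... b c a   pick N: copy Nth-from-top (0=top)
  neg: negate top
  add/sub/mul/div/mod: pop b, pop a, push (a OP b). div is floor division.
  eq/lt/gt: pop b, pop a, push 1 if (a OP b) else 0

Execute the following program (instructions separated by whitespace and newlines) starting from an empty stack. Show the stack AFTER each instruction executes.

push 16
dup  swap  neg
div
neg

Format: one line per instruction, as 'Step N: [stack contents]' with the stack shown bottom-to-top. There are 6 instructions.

Step 1: [16]
Step 2: [16, 16]
Step 3: [16, 16]
Step 4: [16, -16]
Step 5: [-1]
Step 6: [1]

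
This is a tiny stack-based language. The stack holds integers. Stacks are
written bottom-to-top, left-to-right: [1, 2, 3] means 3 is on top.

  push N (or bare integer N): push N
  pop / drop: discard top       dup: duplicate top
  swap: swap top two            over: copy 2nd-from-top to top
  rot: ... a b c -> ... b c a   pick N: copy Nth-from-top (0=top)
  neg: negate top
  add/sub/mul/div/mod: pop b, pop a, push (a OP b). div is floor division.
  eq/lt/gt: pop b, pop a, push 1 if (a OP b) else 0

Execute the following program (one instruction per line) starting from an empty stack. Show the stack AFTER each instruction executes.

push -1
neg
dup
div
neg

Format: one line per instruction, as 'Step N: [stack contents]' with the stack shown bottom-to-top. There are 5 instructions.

Step 1: [-1]
Step 2: [1]
Step 3: [1, 1]
Step 4: [1]
Step 5: [-1]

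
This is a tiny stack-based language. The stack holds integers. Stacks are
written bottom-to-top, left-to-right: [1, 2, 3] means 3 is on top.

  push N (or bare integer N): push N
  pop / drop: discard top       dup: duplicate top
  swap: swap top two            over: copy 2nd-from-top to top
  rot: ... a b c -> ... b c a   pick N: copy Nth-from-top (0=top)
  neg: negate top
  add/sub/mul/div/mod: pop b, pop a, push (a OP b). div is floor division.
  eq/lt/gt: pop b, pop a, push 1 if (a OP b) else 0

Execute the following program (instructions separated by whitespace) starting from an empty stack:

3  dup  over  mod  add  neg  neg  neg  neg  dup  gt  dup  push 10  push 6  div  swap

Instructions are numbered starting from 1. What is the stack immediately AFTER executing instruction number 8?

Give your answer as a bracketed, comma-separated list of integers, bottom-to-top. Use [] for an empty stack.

Step 1 ('3'): [3]
Step 2 ('dup'): [3, 3]
Step 3 ('over'): [3, 3, 3]
Step 4 ('mod'): [3, 0]
Step 5 ('add'): [3]
Step 6 ('neg'): [-3]
Step 7 ('neg'): [3]
Step 8 ('neg'): [-3]

Answer: [-3]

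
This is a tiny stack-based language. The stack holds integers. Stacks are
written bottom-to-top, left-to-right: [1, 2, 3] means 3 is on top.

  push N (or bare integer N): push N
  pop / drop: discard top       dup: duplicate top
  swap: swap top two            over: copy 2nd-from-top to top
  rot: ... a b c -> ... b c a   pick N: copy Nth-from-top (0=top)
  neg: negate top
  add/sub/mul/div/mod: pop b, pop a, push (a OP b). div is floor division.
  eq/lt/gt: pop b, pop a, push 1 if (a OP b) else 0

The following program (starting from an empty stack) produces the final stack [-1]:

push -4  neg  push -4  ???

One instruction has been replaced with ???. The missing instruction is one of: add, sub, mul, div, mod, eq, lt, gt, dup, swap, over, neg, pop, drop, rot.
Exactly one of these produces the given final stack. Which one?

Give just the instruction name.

Stack before ???: [4, -4]
Stack after ???:  [-1]
The instruction that transforms [4, -4] -> [-1] is: div

Answer: div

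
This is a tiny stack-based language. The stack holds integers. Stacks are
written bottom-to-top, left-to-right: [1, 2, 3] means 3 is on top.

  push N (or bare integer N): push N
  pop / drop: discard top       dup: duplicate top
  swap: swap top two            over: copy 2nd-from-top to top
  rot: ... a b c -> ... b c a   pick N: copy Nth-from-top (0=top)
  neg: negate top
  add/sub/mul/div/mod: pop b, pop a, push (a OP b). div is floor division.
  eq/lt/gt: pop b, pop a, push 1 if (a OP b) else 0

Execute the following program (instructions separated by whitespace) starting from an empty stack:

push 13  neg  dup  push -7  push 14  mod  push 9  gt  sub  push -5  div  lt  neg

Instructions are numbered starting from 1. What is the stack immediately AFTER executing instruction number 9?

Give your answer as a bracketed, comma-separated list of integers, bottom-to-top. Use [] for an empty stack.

Answer: [-13, -13]

Derivation:
Step 1 ('push 13'): [13]
Step 2 ('neg'): [-13]
Step 3 ('dup'): [-13, -13]
Step 4 ('push -7'): [-13, -13, -7]
Step 5 ('push 14'): [-13, -13, -7, 14]
Step 6 ('mod'): [-13, -13, 7]
Step 7 ('push 9'): [-13, -13, 7, 9]
Step 8 ('gt'): [-13, -13, 0]
Step 9 ('sub'): [-13, -13]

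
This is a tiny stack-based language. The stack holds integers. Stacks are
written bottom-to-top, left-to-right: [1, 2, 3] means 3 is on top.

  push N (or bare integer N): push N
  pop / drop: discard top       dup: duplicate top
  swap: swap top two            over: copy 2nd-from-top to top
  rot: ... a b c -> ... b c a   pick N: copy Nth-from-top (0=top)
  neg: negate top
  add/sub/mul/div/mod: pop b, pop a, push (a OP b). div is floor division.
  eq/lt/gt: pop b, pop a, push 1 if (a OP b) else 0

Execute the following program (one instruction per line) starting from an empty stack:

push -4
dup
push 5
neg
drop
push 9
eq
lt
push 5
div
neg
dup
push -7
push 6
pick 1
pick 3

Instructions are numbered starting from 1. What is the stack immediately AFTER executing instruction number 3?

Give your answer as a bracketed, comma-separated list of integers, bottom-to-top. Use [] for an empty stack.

Step 1 ('push -4'): [-4]
Step 2 ('dup'): [-4, -4]
Step 3 ('push 5'): [-4, -4, 5]

Answer: [-4, -4, 5]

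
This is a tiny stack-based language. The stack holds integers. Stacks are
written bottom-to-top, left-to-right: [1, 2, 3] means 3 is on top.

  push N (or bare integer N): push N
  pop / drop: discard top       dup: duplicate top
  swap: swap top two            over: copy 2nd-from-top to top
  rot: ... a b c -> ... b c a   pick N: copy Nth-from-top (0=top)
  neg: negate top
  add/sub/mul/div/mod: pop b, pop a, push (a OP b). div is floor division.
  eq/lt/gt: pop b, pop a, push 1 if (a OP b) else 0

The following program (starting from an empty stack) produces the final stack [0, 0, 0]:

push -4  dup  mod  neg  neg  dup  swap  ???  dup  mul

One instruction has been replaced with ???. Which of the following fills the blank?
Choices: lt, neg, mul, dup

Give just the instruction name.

Stack before ???: [0, 0]
Stack after ???:  [0, 0, 0]
Checking each choice:
  lt: produces [0]
  neg: produces [0, 0]
  mul: produces [0]
  dup: MATCH


Answer: dup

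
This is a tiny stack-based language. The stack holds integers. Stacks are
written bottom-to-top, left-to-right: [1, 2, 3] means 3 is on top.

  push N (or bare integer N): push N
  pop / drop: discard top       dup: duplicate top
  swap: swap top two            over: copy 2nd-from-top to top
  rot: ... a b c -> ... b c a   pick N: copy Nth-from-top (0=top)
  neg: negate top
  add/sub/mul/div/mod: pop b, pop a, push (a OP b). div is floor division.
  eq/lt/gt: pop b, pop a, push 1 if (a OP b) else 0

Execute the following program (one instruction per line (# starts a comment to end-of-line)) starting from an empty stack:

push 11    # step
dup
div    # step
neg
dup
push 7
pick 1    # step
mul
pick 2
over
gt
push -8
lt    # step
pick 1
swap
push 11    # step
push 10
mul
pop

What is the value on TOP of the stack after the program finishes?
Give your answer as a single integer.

Answer: 0

Derivation:
After 'push 11': [11]
After 'dup': [11, 11]
After 'div': [1]
After 'neg': [-1]
After 'dup': [-1, -1]
After 'push 7': [-1, -1, 7]
After 'pick 1': [-1, -1, 7, -1]
After 'mul': [-1, -1, -7]
After 'pick 2': [-1, -1, -7, -1]
After 'over': [-1, -1, -7, -1, -7]
After 'gt': [-1, -1, -7, 1]
After 'push -8': [-1, -1, -7, 1, -8]
After 'lt': [-1, -1, -7, 0]
After 'pick 1': [-1, -1, -7, 0, -7]
After 'swap': [-1, -1, -7, -7, 0]
After 'push 11': [-1, -1, -7, -7, 0, 11]
After 'push 10': [-1, -1, -7, -7, 0, 11, 10]
After 'mul': [-1, -1, -7, -7, 0, 110]
After 'pop': [-1, -1, -7, -7, 0]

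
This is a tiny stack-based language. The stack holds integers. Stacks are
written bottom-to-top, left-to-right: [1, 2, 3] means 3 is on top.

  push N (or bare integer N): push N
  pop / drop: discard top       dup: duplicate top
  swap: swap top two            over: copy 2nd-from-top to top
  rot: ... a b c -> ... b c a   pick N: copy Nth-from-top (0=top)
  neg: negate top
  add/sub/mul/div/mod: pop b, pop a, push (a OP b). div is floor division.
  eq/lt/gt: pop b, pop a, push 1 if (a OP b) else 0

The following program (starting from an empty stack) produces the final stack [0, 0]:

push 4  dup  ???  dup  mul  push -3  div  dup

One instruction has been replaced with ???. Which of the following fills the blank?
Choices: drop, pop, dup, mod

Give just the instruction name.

Answer: mod

Derivation:
Stack before ???: [4, 4]
Stack after ???:  [0]
Checking each choice:
  drop: produces [-6, -6]
  pop: produces [-6, -6]
  dup: produces [4, 4, -6, -6]
  mod: MATCH


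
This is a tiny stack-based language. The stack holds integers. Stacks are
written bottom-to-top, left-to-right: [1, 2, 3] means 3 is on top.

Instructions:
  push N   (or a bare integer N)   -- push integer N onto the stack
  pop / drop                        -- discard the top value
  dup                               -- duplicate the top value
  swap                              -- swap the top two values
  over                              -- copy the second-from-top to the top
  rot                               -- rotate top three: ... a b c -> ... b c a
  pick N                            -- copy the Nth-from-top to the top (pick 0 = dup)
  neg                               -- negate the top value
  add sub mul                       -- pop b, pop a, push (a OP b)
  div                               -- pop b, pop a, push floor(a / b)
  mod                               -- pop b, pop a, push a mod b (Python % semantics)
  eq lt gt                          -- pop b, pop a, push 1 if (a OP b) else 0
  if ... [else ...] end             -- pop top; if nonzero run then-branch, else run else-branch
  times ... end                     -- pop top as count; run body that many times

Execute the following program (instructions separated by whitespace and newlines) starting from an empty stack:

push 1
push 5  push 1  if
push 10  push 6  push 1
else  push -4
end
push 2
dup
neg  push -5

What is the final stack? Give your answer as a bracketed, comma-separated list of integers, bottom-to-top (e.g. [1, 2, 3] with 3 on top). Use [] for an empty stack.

After 'push 1': [1]
After 'push 5': [1, 5]
After 'push 1': [1, 5, 1]
After 'if': [1, 5]
After 'push 10': [1, 5, 10]
After 'push 6': [1, 5, 10, 6]
After 'push 1': [1, 5, 10, 6, 1]
After 'push 2': [1, 5, 10, 6, 1, 2]
After 'dup': [1, 5, 10, 6, 1, 2, 2]
After 'neg': [1, 5, 10, 6, 1, 2, -2]
After 'push -5': [1, 5, 10, 6, 1, 2, -2, -5]

Answer: [1, 5, 10, 6, 1, 2, -2, -5]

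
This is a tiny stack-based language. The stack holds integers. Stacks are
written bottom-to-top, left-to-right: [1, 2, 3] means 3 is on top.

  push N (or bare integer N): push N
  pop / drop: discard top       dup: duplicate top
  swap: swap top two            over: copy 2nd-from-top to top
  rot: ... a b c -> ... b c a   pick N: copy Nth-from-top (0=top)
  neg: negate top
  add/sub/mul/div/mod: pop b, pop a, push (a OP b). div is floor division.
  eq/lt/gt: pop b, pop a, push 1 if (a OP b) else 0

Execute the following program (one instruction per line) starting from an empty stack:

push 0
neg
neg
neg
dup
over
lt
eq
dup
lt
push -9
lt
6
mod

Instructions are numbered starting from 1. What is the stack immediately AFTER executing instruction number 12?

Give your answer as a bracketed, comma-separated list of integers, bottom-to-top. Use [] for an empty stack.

Step 1 ('push 0'): [0]
Step 2 ('neg'): [0]
Step 3 ('neg'): [0]
Step 4 ('neg'): [0]
Step 5 ('dup'): [0, 0]
Step 6 ('over'): [0, 0, 0]
Step 7 ('lt'): [0, 0]
Step 8 ('eq'): [1]
Step 9 ('dup'): [1, 1]
Step 10 ('lt'): [0]
Step 11 ('push -9'): [0, -9]
Step 12 ('lt'): [0]

Answer: [0]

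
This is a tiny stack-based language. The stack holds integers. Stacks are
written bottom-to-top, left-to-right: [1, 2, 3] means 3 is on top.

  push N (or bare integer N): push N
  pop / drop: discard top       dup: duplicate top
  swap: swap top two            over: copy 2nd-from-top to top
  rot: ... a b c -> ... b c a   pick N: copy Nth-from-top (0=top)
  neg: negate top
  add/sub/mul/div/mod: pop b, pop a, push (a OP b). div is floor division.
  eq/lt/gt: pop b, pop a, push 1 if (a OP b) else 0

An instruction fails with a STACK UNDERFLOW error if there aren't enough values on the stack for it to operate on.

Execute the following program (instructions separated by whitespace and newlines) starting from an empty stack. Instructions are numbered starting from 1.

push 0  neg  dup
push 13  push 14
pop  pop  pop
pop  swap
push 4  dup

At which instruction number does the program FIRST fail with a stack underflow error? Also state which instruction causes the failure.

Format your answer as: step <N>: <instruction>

Answer: step 10: swap

Derivation:
Step 1 ('push 0'): stack = [0], depth = 1
Step 2 ('neg'): stack = [0], depth = 1
Step 3 ('dup'): stack = [0, 0], depth = 2
Step 4 ('push 13'): stack = [0, 0, 13], depth = 3
Step 5 ('push 14'): stack = [0, 0, 13, 14], depth = 4
Step 6 ('pop'): stack = [0, 0, 13], depth = 3
Step 7 ('pop'): stack = [0, 0], depth = 2
Step 8 ('pop'): stack = [0], depth = 1
Step 9 ('pop'): stack = [], depth = 0
Step 10 ('swap'): needs 2 value(s) but depth is 0 — STACK UNDERFLOW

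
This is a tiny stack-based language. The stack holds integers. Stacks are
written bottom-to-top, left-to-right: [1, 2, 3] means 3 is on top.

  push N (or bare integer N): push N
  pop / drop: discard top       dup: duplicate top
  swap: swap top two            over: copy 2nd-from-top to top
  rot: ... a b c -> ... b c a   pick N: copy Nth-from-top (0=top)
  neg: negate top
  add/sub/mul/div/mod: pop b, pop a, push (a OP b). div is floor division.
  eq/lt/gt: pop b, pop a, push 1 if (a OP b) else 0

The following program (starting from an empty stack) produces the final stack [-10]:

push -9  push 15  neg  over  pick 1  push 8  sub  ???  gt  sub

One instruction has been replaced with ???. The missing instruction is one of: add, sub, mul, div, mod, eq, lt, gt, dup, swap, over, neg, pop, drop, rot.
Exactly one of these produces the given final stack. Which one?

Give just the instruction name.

Stack before ???: [-9, -15, -9, -23]
Stack after ???:  [-9, -15, -32]
The instruction that transforms [-9, -15, -9, -23] -> [-9, -15, -32] is: add

Answer: add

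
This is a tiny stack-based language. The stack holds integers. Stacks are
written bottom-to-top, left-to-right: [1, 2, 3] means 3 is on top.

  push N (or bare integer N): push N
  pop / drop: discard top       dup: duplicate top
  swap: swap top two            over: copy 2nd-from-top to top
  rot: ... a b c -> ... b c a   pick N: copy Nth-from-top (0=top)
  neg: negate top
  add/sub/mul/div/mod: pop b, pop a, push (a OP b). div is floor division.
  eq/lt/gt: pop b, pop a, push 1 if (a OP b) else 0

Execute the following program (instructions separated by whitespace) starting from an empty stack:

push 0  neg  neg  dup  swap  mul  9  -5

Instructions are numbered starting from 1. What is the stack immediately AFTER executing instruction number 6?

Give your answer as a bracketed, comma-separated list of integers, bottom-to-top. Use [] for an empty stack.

Step 1 ('push 0'): [0]
Step 2 ('neg'): [0]
Step 3 ('neg'): [0]
Step 4 ('dup'): [0, 0]
Step 5 ('swap'): [0, 0]
Step 6 ('mul'): [0]

Answer: [0]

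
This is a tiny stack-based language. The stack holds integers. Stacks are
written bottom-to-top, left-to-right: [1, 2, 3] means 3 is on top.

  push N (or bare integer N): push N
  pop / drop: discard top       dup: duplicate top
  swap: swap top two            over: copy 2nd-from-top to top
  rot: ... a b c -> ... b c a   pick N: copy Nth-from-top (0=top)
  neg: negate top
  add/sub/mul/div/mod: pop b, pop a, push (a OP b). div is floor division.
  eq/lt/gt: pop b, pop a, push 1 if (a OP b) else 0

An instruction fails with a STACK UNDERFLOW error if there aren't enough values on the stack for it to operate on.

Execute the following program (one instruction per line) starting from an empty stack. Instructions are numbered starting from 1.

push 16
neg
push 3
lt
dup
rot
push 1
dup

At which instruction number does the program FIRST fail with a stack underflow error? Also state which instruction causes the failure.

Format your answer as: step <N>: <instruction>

Answer: step 6: rot

Derivation:
Step 1 ('push 16'): stack = [16], depth = 1
Step 2 ('neg'): stack = [-16], depth = 1
Step 3 ('push 3'): stack = [-16, 3], depth = 2
Step 4 ('lt'): stack = [1], depth = 1
Step 5 ('dup'): stack = [1, 1], depth = 2
Step 6 ('rot'): needs 3 value(s) but depth is 2 — STACK UNDERFLOW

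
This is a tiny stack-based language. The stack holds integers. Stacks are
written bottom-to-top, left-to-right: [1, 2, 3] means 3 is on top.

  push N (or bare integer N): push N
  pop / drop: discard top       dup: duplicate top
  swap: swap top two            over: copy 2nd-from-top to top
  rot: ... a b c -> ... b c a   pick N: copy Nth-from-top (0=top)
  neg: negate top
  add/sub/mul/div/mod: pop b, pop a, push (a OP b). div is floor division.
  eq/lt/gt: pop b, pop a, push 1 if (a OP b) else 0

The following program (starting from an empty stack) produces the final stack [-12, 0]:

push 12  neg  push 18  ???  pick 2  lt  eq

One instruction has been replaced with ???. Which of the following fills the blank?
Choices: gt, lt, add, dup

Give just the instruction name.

Answer: dup

Derivation:
Stack before ???: [-12, 18]
Stack after ???:  [-12, 18, 18]
Checking each choice:
  gt: stack underflow (need 3, have 1)
  lt: stack underflow (need 3, have 1)
  add: stack underflow (need 3, have 1)
  dup: MATCH


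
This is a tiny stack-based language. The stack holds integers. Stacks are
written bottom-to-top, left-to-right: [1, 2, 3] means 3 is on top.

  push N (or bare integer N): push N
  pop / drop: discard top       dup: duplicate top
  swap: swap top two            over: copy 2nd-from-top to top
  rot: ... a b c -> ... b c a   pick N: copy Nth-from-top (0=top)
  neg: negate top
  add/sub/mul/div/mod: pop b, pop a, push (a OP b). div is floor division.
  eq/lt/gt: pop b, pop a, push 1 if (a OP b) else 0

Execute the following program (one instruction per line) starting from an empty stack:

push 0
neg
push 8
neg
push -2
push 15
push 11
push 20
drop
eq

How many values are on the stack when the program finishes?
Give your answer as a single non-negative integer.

Answer: 4

Derivation:
After 'push 0': stack = [0] (depth 1)
After 'neg': stack = [0] (depth 1)
After 'push 8': stack = [0, 8] (depth 2)
After 'neg': stack = [0, -8] (depth 2)
After 'push -2': stack = [0, -8, -2] (depth 3)
After 'push 15': stack = [0, -8, -2, 15] (depth 4)
After 'push 11': stack = [0, -8, -2, 15, 11] (depth 5)
After 'push 20': stack = [0, -8, -2, 15, 11, 20] (depth 6)
After 'drop': stack = [0, -8, -2, 15, 11] (depth 5)
After 'eq': stack = [0, -8, -2, 0] (depth 4)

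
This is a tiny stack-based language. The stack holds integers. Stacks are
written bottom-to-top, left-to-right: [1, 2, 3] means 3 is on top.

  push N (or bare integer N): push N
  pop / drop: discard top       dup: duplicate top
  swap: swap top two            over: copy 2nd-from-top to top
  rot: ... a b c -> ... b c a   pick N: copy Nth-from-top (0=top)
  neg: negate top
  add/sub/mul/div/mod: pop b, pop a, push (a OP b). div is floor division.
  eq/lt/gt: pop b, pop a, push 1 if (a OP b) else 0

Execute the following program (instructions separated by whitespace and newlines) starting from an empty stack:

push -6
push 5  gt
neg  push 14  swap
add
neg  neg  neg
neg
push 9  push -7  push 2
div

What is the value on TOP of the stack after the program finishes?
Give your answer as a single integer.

After 'push -6': [-6]
After 'push 5': [-6, 5]
After 'gt': [0]
After 'neg': [0]
After 'push 14': [0, 14]
After 'swap': [14, 0]
After 'add': [14]
After 'neg': [-14]
After 'neg': [14]
After 'neg': [-14]
After 'neg': [14]
After 'push 9': [14, 9]
After 'push -7': [14, 9, -7]
After 'push 2': [14, 9, -7, 2]
After 'div': [14, 9, -4]

Answer: -4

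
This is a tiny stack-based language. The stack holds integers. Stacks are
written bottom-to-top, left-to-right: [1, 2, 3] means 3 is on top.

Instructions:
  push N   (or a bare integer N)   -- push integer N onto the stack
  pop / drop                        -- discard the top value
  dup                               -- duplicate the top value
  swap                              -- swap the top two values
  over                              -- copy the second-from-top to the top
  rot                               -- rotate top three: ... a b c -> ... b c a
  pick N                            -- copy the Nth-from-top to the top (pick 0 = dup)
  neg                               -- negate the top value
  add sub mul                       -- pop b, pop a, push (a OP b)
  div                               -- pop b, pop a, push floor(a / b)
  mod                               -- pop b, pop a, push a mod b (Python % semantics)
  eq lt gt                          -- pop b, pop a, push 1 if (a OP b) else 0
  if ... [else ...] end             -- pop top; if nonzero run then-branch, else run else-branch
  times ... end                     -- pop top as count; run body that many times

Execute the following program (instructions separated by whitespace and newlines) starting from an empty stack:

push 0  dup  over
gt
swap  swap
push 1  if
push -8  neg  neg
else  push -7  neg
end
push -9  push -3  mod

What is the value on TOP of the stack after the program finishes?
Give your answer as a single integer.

Answer: 0

Derivation:
After 'push 0': [0]
After 'dup': [0, 0]
After 'over': [0, 0, 0]
After 'gt': [0, 0]
After 'swap': [0, 0]
After 'swap': [0, 0]
After 'push 1': [0, 0, 1]
After 'if': [0, 0]
After 'push -8': [0, 0, -8]
After 'neg': [0, 0, 8]
After 'neg': [0, 0, -8]
After 'push -9': [0, 0, -8, -9]
After 'push -3': [0, 0, -8, -9, -3]
After 'mod': [0, 0, -8, 0]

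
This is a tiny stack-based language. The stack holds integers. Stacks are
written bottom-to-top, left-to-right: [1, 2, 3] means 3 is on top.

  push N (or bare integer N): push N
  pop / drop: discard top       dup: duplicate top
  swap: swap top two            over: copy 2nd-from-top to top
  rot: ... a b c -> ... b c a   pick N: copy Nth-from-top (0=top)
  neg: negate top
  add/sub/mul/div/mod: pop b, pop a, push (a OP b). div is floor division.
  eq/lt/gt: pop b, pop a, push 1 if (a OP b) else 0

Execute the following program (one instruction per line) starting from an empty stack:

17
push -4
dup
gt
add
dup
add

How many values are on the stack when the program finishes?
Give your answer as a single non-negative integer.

Answer: 1

Derivation:
After 'push 17': stack = [17] (depth 1)
After 'push -4': stack = [17, -4] (depth 2)
After 'dup': stack = [17, -4, -4] (depth 3)
After 'gt': stack = [17, 0] (depth 2)
After 'add': stack = [17] (depth 1)
After 'dup': stack = [17, 17] (depth 2)
After 'add': stack = [34] (depth 1)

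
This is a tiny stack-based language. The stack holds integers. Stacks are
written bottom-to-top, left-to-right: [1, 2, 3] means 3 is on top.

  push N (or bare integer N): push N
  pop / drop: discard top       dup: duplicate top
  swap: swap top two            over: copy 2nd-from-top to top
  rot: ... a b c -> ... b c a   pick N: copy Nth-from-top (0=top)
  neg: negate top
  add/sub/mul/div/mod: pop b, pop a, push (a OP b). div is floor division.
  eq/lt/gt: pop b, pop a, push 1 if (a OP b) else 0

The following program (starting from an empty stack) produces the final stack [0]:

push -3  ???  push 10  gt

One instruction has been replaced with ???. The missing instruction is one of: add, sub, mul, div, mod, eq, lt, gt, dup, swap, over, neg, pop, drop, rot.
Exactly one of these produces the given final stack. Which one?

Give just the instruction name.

Stack before ???: [-3]
Stack after ???:  [3]
The instruction that transforms [-3] -> [3] is: neg

Answer: neg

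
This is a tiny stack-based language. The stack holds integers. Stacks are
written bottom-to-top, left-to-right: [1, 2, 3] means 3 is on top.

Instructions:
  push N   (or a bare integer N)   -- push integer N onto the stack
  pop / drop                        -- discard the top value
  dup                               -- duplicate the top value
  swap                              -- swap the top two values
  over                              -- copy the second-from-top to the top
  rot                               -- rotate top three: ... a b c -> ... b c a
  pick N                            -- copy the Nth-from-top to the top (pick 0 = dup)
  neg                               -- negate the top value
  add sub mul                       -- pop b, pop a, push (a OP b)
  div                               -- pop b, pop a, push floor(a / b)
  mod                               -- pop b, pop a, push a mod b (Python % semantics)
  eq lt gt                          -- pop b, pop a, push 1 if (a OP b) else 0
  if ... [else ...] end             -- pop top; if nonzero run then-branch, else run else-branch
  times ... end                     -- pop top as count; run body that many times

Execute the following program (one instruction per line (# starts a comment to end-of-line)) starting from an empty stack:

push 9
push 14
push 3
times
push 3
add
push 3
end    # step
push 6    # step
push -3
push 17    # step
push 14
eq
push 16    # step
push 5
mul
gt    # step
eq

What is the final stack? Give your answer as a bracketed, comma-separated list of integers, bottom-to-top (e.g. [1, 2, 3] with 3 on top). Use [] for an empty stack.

Answer: [9, 17, 6, 6, 3, 6, 0]

Derivation:
After 'push 9': [9]
After 'push 14': [9, 14]
After 'push 3': [9, 14, 3]
After 'times': [9, 14]
After 'push 3': [9, 14, 3]
After 'add': [9, 17]
After 'push 3': [9, 17, 3]
After 'push 3': [9, 17, 3, 3]
After 'add': [9, 17, 6]
After 'push 3': [9, 17, 6, 3]
After 'push 3': [9, 17, 6, 3, 3]
After 'add': [9, 17, 6, 6]
After 'push 3': [9, 17, 6, 6, 3]
After 'push 6': [9, 17, 6, 6, 3, 6]
After 'push -3': [9, 17, 6, 6, 3, 6, -3]
After 'push 17': [9, 17, 6, 6, 3, 6, -3, 17]
After 'push 14': [9, 17, 6, 6, 3, 6, -3, 17, 14]
After 'eq': [9, 17, 6, 6, 3, 6, -3, 0]
After 'push 16': [9, 17, 6, 6, 3, 6, -3, 0, 16]
After 'push 5': [9, 17, 6, 6, 3, 6, -3, 0, 16, 5]
After 'mul': [9, 17, 6, 6, 3, 6, -3, 0, 80]
After 'gt': [9, 17, 6, 6, 3, 6, -3, 0]
After 'eq': [9, 17, 6, 6, 3, 6, 0]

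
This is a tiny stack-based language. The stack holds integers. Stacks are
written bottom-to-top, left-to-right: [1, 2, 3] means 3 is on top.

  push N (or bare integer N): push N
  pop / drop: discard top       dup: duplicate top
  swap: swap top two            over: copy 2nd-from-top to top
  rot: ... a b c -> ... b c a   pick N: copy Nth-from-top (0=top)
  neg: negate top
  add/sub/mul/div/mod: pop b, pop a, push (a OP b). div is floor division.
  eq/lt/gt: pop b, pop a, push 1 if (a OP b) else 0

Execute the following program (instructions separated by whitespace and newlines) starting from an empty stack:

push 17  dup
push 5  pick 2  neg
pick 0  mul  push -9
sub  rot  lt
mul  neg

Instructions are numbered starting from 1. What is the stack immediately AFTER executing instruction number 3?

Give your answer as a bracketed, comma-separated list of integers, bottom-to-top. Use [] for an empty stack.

Step 1 ('push 17'): [17]
Step 2 ('dup'): [17, 17]
Step 3 ('push 5'): [17, 17, 5]

Answer: [17, 17, 5]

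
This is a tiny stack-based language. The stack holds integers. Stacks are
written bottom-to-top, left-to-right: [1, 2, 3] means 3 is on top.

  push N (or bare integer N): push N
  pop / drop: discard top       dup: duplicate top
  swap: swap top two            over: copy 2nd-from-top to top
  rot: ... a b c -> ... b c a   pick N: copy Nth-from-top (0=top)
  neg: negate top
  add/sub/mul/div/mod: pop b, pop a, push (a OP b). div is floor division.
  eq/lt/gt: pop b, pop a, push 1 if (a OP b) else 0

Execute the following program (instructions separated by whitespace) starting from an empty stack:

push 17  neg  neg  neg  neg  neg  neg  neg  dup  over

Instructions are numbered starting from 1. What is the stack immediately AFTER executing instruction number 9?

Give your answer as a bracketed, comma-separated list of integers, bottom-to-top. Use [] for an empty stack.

Answer: [-17, -17]

Derivation:
Step 1 ('push 17'): [17]
Step 2 ('neg'): [-17]
Step 3 ('neg'): [17]
Step 4 ('neg'): [-17]
Step 5 ('neg'): [17]
Step 6 ('neg'): [-17]
Step 7 ('neg'): [17]
Step 8 ('neg'): [-17]
Step 9 ('dup'): [-17, -17]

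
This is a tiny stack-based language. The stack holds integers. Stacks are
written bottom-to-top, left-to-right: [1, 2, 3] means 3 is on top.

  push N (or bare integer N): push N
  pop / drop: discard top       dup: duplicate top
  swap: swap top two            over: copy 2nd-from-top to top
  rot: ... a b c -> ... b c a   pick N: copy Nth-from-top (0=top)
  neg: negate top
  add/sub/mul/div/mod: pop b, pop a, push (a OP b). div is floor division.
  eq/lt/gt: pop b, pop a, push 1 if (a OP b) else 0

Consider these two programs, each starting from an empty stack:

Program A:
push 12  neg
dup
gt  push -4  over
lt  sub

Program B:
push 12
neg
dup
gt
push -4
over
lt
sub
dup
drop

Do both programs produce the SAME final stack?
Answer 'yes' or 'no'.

Answer: yes

Derivation:
Program A trace:
  After 'push 12': [12]
  After 'neg': [-12]
  After 'dup': [-12, -12]
  After 'gt': [0]
  After 'push -4': [0, -4]
  After 'over': [0, -4, 0]
  After 'lt': [0, 1]
  After 'sub': [-1]
Program A final stack: [-1]

Program B trace:
  After 'push 12': [12]
  After 'neg': [-12]
  After 'dup': [-12, -12]
  After 'gt': [0]
  After 'push -4': [0, -4]
  After 'over': [0, -4, 0]
  After 'lt': [0, 1]
  After 'sub': [-1]
  After 'dup': [-1, -1]
  After 'drop': [-1]
Program B final stack: [-1]
Same: yes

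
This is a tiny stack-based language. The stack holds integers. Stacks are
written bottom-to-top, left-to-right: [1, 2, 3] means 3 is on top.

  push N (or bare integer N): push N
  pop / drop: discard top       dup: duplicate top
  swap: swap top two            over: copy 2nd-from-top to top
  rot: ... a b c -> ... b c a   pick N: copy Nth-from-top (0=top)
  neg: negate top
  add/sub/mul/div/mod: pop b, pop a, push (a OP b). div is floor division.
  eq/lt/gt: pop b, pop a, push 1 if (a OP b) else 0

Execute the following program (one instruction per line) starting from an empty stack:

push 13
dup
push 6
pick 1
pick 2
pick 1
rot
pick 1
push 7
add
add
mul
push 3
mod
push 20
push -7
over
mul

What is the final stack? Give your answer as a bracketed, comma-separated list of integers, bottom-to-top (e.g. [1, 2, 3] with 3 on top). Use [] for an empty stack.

After 'push 13': [13]
After 'dup': [13, 13]
After 'push 6': [13, 13, 6]
After 'pick 1': [13, 13, 6, 13]
After 'pick 2': [13, 13, 6, 13, 13]
After 'pick 1': [13, 13, 6, 13, 13, 13]
After 'rot': [13, 13, 6, 13, 13, 13]
After 'pick 1': [13, 13, 6, 13, 13, 13, 13]
After 'push 7': [13, 13, 6, 13, 13, 13, 13, 7]
After 'add': [13, 13, 6, 13, 13, 13, 20]
After 'add': [13, 13, 6, 13, 13, 33]
After 'mul': [13, 13, 6, 13, 429]
After 'push 3': [13, 13, 6, 13, 429, 3]
After 'mod': [13, 13, 6, 13, 0]
After 'push 20': [13, 13, 6, 13, 0, 20]
After 'push -7': [13, 13, 6, 13, 0, 20, -7]
After 'over': [13, 13, 6, 13, 0, 20, -7, 20]
After 'mul': [13, 13, 6, 13, 0, 20, -140]

Answer: [13, 13, 6, 13, 0, 20, -140]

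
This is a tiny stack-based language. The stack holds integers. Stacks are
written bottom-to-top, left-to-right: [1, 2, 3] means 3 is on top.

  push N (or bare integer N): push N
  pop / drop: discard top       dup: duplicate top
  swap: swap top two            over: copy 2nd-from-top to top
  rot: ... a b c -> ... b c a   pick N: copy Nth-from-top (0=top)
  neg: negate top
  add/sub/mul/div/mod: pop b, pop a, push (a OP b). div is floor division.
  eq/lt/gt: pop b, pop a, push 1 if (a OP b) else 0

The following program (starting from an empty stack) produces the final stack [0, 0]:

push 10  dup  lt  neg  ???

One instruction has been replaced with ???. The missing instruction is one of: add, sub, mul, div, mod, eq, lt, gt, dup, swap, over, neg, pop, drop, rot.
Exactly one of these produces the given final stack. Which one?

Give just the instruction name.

Stack before ???: [0]
Stack after ???:  [0, 0]
The instruction that transforms [0] -> [0, 0] is: dup

Answer: dup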